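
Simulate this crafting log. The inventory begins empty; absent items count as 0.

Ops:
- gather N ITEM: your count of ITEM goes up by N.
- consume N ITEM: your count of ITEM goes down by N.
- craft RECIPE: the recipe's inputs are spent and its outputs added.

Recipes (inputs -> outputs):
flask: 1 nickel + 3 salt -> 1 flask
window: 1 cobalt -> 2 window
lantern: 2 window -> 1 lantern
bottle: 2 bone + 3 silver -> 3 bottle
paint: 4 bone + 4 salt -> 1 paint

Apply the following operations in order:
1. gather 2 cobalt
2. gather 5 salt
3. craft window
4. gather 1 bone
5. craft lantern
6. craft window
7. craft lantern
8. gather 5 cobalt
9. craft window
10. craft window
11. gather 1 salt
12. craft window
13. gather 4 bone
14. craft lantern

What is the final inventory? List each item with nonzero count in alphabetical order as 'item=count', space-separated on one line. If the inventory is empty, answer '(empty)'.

After 1 (gather 2 cobalt): cobalt=2
After 2 (gather 5 salt): cobalt=2 salt=5
After 3 (craft window): cobalt=1 salt=5 window=2
After 4 (gather 1 bone): bone=1 cobalt=1 salt=5 window=2
After 5 (craft lantern): bone=1 cobalt=1 lantern=1 salt=5
After 6 (craft window): bone=1 lantern=1 salt=5 window=2
After 7 (craft lantern): bone=1 lantern=2 salt=5
After 8 (gather 5 cobalt): bone=1 cobalt=5 lantern=2 salt=5
After 9 (craft window): bone=1 cobalt=4 lantern=2 salt=5 window=2
After 10 (craft window): bone=1 cobalt=3 lantern=2 salt=5 window=4
After 11 (gather 1 salt): bone=1 cobalt=3 lantern=2 salt=6 window=4
After 12 (craft window): bone=1 cobalt=2 lantern=2 salt=6 window=6
After 13 (gather 4 bone): bone=5 cobalt=2 lantern=2 salt=6 window=6
After 14 (craft lantern): bone=5 cobalt=2 lantern=3 salt=6 window=4

Answer: bone=5 cobalt=2 lantern=3 salt=6 window=4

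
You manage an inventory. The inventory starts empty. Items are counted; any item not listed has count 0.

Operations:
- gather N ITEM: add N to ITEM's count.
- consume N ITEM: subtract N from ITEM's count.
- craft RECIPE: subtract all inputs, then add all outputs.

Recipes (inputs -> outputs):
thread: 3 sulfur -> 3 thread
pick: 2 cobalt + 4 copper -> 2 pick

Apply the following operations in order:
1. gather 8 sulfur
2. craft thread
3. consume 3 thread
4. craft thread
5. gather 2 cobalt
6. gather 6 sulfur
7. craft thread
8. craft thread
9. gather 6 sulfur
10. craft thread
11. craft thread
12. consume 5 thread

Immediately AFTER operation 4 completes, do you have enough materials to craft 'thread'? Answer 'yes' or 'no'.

After 1 (gather 8 sulfur): sulfur=8
After 2 (craft thread): sulfur=5 thread=3
After 3 (consume 3 thread): sulfur=5
After 4 (craft thread): sulfur=2 thread=3

Answer: no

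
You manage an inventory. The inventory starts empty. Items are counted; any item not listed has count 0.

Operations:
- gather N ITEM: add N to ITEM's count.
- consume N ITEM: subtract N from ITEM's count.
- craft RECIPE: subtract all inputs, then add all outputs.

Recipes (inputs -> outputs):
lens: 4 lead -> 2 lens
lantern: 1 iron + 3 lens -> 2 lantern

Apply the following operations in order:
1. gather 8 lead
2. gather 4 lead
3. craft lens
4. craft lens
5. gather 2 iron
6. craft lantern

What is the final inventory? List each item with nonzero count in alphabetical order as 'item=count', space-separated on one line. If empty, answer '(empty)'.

Answer: iron=1 lantern=2 lead=4 lens=1

Derivation:
After 1 (gather 8 lead): lead=8
After 2 (gather 4 lead): lead=12
After 3 (craft lens): lead=8 lens=2
After 4 (craft lens): lead=4 lens=4
After 5 (gather 2 iron): iron=2 lead=4 lens=4
After 6 (craft lantern): iron=1 lantern=2 lead=4 lens=1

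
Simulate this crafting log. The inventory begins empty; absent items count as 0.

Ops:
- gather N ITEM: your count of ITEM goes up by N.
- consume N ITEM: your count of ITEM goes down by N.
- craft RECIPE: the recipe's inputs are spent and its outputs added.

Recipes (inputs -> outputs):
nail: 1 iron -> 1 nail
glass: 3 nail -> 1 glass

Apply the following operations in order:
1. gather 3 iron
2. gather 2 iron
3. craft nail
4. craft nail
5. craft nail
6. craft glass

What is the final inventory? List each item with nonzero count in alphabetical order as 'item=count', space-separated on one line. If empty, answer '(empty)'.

After 1 (gather 3 iron): iron=3
After 2 (gather 2 iron): iron=5
After 3 (craft nail): iron=4 nail=1
After 4 (craft nail): iron=3 nail=2
After 5 (craft nail): iron=2 nail=3
After 6 (craft glass): glass=1 iron=2

Answer: glass=1 iron=2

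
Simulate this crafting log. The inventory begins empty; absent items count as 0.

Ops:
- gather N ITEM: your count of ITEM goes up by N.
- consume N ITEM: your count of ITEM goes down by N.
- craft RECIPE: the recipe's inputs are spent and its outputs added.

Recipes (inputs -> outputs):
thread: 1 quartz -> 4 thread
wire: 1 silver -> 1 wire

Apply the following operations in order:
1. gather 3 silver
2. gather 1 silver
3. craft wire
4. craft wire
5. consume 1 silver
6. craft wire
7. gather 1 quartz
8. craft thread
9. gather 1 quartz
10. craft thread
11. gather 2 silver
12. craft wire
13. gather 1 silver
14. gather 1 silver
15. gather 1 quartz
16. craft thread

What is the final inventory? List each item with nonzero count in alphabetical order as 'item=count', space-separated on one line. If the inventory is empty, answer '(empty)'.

After 1 (gather 3 silver): silver=3
After 2 (gather 1 silver): silver=4
After 3 (craft wire): silver=3 wire=1
After 4 (craft wire): silver=2 wire=2
After 5 (consume 1 silver): silver=1 wire=2
After 6 (craft wire): wire=3
After 7 (gather 1 quartz): quartz=1 wire=3
After 8 (craft thread): thread=4 wire=3
After 9 (gather 1 quartz): quartz=1 thread=4 wire=3
After 10 (craft thread): thread=8 wire=3
After 11 (gather 2 silver): silver=2 thread=8 wire=3
After 12 (craft wire): silver=1 thread=8 wire=4
After 13 (gather 1 silver): silver=2 thread=8 wire=4
After 14 (gather 1 silver): silver=3 thread=8 wire=4
After 15 (gather 1 quartz): quartz=1 silver=3 thread=8 wire=4
After 16 (craft thread): silver=3 thread=12 wire=4

Answer: silver=3 thread=12 wire=4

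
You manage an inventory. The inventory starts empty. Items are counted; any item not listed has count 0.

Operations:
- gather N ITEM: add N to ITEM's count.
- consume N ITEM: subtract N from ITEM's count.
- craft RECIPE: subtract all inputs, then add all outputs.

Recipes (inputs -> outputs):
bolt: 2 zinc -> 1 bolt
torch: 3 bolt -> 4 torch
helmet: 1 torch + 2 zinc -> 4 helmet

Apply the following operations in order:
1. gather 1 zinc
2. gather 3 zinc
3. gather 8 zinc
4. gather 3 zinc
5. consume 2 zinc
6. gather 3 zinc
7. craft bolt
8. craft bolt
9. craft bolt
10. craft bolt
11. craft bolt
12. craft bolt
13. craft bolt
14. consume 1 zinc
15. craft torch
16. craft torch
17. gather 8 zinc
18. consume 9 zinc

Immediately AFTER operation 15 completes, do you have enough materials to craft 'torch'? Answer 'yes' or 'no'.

After 1 (gather 1 zinc): zinc=1
After 2 (gather 3 zinc): zinc=4
After 3 (gather 8 zinc): zinc=12
After 4 (gather 3 zinc): zinc=15
After 5 (consume 2 zinc): zinc=13
After 6 (gather 3 zinc): zinc=16
After 7 (craft bolt): bolt=1 zinc=14
After 8 (craft bolt): bolt=2 zinc=12
After 9 (craft bolt): bolt=3 zinc=10
After 10 (craft bolt): bolt=4 zinc=8
After 11 (craft bolt): bolt=5 zinc=6
After 12 (craft bolt): bolt=6 zinc=4
After 13 (craft bolt): bolt=7 zinc=2
After 14 (consume 1 zinc): bolt=7 zinc=1
After 15 (craft torch): bolt=4 torch=4 zinc=1

Answer: yes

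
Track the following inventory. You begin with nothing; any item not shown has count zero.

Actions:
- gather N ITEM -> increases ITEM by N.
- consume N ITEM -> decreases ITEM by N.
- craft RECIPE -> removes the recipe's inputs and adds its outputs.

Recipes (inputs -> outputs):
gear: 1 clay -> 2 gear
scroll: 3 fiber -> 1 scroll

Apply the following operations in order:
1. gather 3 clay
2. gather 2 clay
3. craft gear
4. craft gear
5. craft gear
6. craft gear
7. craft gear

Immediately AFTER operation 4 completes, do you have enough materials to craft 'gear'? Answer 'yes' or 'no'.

After 1 (gather 3 clay): clay=3
After 2 (gather 2 clay): clay=5
After 3 (craft gear): clay=4 gear=2
After 4 (craft gear): clay=3 gear=4

Answer: yes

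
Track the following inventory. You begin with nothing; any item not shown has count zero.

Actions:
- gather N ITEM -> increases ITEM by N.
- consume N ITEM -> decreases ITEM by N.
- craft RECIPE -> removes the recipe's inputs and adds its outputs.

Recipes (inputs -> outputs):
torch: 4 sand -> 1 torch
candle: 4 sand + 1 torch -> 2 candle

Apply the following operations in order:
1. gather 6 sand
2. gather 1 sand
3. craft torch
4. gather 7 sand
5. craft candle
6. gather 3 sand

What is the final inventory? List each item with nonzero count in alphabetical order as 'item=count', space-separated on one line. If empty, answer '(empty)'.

After 1 (gather 6 sand): sand=6
After 2 (gather 1 sand): sand=7
After 3 (craft torch): sand=3 torch=1
After 4 (gather 7 sand): sand=10 torch=1
After 5 (craft candle): candle=2 sand=6
After 6 (gather 3 sand): candle=2 sand=9

Answer: candle=2 sand=9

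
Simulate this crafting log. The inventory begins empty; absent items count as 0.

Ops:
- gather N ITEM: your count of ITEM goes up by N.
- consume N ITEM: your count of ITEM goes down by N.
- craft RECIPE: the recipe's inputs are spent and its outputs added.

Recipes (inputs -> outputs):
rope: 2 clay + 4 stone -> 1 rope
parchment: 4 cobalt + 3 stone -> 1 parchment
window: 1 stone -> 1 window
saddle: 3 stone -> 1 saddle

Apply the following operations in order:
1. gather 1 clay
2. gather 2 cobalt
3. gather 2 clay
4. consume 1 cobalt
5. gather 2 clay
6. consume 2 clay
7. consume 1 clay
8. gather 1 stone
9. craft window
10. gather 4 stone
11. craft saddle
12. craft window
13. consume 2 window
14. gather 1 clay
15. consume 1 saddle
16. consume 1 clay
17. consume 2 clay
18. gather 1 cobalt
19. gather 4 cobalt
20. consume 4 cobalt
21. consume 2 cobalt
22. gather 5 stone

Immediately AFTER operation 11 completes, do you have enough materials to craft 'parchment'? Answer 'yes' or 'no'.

After 1 (gather 1 clay): clay=1
After 2 (gather 2 cobalt): clay=1 cobalt=2
After 3 (gather 2 clay): clay=3 cobalt=2
After 4 (consume 1 cobalt): clay=3 cobalt=1
After 5 (gather 2 clay): clay=5 cobalt=1
After 6 (consume 2 clay): clay=3 cobalt=1
After 7 (consume 1 clay): clay=2 cobalt=1
After 8 (gather 1 stone): clay=2 cobalt=1 stone=1
After 9 (craft window): clay=2 cobalt=1 window=1
After 10 (gather 4 stone): clay=2 cobalt=1 stone=4 window=1
After 11 (craft saddle): clay=2 cobalt=1 saddle=1 stone=1 window=1

Answer: no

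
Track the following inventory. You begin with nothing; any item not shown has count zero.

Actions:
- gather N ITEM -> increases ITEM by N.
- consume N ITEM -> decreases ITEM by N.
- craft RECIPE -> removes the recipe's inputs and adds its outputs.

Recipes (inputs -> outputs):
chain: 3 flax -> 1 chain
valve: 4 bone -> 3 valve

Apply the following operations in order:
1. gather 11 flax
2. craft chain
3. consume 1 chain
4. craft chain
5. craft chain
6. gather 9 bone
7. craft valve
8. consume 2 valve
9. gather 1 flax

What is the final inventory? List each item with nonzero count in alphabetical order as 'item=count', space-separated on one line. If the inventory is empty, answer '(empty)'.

After 1 (gather 11 flax): flax=11
After 2 (craft chain): chain=1 flax=8
After 3 (consume 1 chain): flax=8
After 4 (craft chain): chain=1 flax=5
After 5 (craft chain): chain=2 flax=2
After 6 (gather 9 bone): bone=9 chain=2 flax=2
After 7 (craft valve): bone=5 chain=2 flax=2 valve=3
After 8 (consume 2 valve): bone=5 chain=2 flax=2 valve=1
After 9 (gather 1 flax): bone=5 chain=2 flax=3 valve=1

Answer: bone=5 chain=2 flax=3 valve=1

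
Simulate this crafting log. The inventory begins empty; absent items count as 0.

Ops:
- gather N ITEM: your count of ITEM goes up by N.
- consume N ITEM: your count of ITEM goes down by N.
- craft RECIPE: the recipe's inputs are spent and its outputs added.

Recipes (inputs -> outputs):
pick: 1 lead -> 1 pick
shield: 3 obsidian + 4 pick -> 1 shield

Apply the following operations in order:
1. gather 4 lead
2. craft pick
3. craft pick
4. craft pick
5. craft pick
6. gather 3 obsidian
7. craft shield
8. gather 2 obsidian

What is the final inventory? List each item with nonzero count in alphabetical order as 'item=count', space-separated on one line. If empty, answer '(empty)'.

After 1 (gather 4 lead): lead=4
After 2 (craft pick): lead=3 pick=1
After 3 (craft pick): lead=2 pick=2
After 4 (craft pick): lead=1 pick=3
After 5 (craft pick): pick=4
After 6 (gather 3 obsidian): obsidian=3 pick=4
After 7 (craft shield): shield=1
After 8 (gather 2 obsidian): obsidian=2 shield=1

Answer: obsidian=2 shield=1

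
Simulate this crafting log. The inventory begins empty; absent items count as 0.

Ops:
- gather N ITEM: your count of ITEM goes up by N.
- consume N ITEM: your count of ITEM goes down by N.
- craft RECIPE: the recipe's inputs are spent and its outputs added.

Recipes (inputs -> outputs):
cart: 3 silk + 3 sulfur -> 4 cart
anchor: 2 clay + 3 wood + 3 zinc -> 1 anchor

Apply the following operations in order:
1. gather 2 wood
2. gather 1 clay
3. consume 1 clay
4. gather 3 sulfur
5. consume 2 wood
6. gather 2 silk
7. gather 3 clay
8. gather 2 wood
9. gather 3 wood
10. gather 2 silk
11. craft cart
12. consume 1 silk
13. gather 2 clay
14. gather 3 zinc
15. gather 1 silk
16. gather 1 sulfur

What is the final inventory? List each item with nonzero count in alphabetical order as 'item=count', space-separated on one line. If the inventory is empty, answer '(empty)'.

After 1 (gather 2 wood): wood=2
After 2 (gather 1 clay): clay=1 wood=2
After 3 (consume 1 clay): wood=2
After 4 (gather 3 sulfur): sulfur=3 wood=2
After 5 (consume 2 wood): sulfur=3
After 6 (gather 2 silk): silk=2 sulfur=3
After 7 (gather 3 clay): clay=3 silk=2 sulfur=3
After 8 (gather 2 wood): clay=3 silk=2 sulfur=3 wood=2
After 9 (gather 3 wood): clay=3 silk=2 sulfur=3 wood=5
After 10 (gather 2 silk): clay=3 silk=4 sulfur=3 wood=5
After 11 (craft cart): cart=4 clay=3 silk=1 wood=5
After 12 (consume 1 silk): cart=4 clay=3 wood=5
After 13 (gather 2 clay): cart=4 clay=5 wood=5
After 14 (gather 3 zinc): cart=4 clay=5 wood=5 zinc=3
After 15 (gather 1 silk): cart=4 clay=5 silk=1 wood=5 zinc=3
After 16 (gather 1 sulfur): cart=4 clay=5 silk=1 sulfur=1 wood=5 zinc=3

Answer: cart=4 clay=5 silk=1 sulfur=1 wood=5 zinc=3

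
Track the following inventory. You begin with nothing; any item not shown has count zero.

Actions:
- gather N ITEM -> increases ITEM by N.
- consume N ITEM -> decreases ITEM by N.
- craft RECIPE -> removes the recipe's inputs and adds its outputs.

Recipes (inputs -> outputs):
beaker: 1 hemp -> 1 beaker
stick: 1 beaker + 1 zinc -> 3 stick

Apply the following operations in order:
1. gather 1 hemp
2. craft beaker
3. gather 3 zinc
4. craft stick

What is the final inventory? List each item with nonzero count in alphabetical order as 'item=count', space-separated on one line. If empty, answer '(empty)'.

Answer: stick=3 zinc=2

Derivation:
After 1 (gather 1 hemp): hemp=1
After 2 (craft beaker): beaker=1
After 3 (gather 3 zinc): beaker=1 zinc=3
After 4 (craft stick): stick=3 zinc=2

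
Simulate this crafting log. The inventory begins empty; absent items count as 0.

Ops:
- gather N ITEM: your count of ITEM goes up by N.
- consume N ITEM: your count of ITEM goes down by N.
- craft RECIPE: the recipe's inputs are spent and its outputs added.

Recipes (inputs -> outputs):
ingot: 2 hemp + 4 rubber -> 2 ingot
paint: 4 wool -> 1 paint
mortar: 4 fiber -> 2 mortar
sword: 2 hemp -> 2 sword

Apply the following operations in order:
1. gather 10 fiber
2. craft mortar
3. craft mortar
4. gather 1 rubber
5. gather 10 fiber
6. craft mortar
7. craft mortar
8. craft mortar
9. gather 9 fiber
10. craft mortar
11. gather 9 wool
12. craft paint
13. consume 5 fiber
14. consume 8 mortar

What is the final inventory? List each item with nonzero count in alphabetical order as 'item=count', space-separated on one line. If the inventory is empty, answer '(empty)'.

Answer: mortar=4 paint=1 rubber=1 wool=5

Derivation:
After 1 (gather 10 fiber): fiber=10
After 2 (craft mortar): fiber=6 mortar=2
After 3 (craft mortar): fiber=2 mortar=4
After 4 (gather 1 rubber): fiber=2 mortar=4 rubber=1
After 5 (gather 10 fiber): fiber=12 mortar=4 rubber=1
After 6 (craft mortar): fiber=8 mortar=6 rubber=1
After 7 (craft mortar): fiber=4 mortar=8 rubber=1
After 8 (craft mortar): mortar=10 rubber=1
After 9 (gather 9 fiber): fiber=9 mortar=10 rubber=1
After 10 (craft mortar): fiber=5 mortar=12 rubber=1
After 11 (gather 9 wool): fiber=5 mortar=12 rubber=1 wool=9
After 12 (craft paint): fiber=5 mortar=12 paint=1 rubber=1 wool=5
After 13 (consume 5 fiber): mortar=12 paint=1 rubber=1 wool=5
After 14 (consume 8 mortar): mortar=4 paint=1 rubber=1 wool=5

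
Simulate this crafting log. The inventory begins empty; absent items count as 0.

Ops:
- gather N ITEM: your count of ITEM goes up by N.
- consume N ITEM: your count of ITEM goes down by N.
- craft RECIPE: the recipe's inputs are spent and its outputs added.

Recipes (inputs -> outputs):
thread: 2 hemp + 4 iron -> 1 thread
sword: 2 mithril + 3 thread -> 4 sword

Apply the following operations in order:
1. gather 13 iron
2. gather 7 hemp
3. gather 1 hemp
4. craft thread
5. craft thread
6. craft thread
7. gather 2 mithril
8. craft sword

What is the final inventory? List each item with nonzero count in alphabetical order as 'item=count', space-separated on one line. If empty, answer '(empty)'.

Answer: hemp=2 iron=1 sword=4

Derivation:
After 1 (gather 13 iron): iron=13
After 2 (gather 7 hemp): hemp=7 iron=13
After 3 (gather 1 hemp): hemp=8 iron=13
After 4 (craft thread): hemp=6 iron=9 thread=1
After 5 (craft thread): hemp=4 iron=5 thread=2
After 6 (craft thread): hemp=2 iron=1 thread=3
After 7 (gather 2 mithril): hemp=2 iron=1 mithril=2 thread=3
After 8 (craft sword): hemp=2 iron=1 sword=4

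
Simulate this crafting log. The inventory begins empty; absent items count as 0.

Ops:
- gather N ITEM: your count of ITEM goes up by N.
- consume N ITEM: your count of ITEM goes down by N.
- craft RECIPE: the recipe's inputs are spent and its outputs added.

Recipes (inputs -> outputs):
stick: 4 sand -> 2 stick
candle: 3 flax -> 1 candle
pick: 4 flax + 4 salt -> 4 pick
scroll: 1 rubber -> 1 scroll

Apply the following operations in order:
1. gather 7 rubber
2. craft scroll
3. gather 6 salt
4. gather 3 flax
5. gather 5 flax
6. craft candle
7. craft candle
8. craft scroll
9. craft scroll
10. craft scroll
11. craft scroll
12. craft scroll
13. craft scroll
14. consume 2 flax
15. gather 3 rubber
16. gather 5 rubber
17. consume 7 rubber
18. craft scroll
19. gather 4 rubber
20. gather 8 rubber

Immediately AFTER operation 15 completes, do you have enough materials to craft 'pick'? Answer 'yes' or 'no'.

After 1 (gather 7 rubber): rubber=7
After 2 (craft scroll): rubber=6 scroll=1
After 3 (gather 6 salt): rubber=6 salt=6 scroll=1
After 4 (gather 3 flax): flax=3 rubber=6 salt=6 scroll=1
After 5 (gather 5 flax): flax=8 rubber=6 salt=6 scroll=1
After 6 (craft candle): candle=1 flax=5 rubber=6 salt=6 scroll=1
After 7 (craft candle): candle=2 flax=2 rubber=6 salt=6 scroll=1
After 8 (craft scroll): candle=2 flax=2 rubber=5 salt=6 scroll=2
After 9 (craft scroll): candle=2 flax=2 rubber=4 salt=6 scroll=3
After 10 (craft scroll): candle=2 flax=2 rubber=3 salt=6 scroll=4
After 11 (craft scroll): candle=2 flax=2 rubber=2 salt=6 scroll=5
After 12 (craft scroll): candle=2 flax=2 rubber=1 salt=6 scroll=6
After 13 (craft scroll): candle=2 flax=2 salt=6 scroll=7
After 14 (consume 2 flax): candle=2 salt=6 scroll=7
After 15 (gather 3 rubber): candle=2 rubber=3 salt=6 scroll=7

Answer: no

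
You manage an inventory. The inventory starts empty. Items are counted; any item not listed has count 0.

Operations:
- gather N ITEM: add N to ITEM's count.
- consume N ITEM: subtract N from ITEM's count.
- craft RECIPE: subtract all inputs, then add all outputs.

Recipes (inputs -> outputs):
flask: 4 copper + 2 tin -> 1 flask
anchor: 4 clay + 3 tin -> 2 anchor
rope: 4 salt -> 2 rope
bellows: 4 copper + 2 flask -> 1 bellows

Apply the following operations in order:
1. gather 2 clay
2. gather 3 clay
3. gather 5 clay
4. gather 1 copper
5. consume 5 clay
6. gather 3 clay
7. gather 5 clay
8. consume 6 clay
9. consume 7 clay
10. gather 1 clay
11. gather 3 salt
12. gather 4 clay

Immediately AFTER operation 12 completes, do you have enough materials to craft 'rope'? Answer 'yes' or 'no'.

Answer: no

Derivation:
After 1 (gather 2 clay): clay=2
After 2 (gather 3 clay): clay=5
After 3 (gather 5 clay): clay=10
After 4 (gather 1 copper): clay=10 copper=1
After 5 (consume 5 clay): clay=5 copper=1
After 6 (gather 3 clay): clay=8 copper=1
After 7 (gather 5 clay): clay=13 copper=1
After 8 (consume 6 clay): clay=7 copper=1
After 9 (consume 7 clay): copper=1
After 10 (gather 1 clay): clay=1 copper=1
After 11 (gather 3 salt): clay=1 copper=1 salt=3
After 12 (gather 4 clay): clay=5 copper=1 salt=3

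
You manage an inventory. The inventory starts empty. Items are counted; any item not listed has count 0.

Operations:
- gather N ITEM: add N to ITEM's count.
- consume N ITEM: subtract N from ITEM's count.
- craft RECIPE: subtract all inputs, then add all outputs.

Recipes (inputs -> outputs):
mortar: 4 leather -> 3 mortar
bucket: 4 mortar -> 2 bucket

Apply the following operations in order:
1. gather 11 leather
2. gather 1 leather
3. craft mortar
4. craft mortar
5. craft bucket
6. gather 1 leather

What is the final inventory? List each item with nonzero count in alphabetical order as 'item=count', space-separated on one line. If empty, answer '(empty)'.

After 1 (gather 11 leather): leather=11
After 2 (gather 1 leather): leather=12
After 3 (craft mortar): leather=8 mortar=3
After 4 (craft mortar): leather=4 mortar=6
After 5 (craft bucket): bucket=2 leather=4 mortar=2
After 6 (gather 1 leather): bucket=2 leather=5 mortar=2

Answer: bucket=2 leather=5 mortar=2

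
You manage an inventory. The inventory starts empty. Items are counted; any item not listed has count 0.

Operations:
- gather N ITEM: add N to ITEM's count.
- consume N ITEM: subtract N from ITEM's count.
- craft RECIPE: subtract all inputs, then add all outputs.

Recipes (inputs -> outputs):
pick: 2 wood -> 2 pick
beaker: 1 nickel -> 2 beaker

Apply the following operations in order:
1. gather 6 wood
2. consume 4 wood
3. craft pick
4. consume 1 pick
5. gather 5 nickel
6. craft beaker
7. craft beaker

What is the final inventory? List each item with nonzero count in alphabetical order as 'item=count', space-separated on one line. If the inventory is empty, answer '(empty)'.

Answer: beaker=4 nickel=3 pick=1

Derivation:
After 1 (gather 6 wood): wood=6
After 2 (consume 4 wood): wood=2
After 3 (craft pick): pick=2
After 4 (consume 1 pick): pick=1
After 5 (gather 5 nickel): nickel=5 pick=1
After 6 (craft beaker): beaker=2 nickel=4 pick=1
After 7 (craft beaker): beaker=4 nickel=3 pick=1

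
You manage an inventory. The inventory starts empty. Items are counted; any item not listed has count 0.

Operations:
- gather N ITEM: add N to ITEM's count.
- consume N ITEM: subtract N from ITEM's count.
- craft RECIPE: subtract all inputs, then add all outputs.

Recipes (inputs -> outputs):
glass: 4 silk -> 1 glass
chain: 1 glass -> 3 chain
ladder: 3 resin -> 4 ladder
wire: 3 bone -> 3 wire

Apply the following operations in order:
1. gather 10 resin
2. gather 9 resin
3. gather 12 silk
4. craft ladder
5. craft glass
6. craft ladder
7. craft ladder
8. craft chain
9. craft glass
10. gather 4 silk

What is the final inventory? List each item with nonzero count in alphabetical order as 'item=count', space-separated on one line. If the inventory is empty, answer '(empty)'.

Answer: chain=3 glass=1 ladder=12 resin=10 silk=8

Derivation:
After 1 (gather 10 resin): resin=10
After 2 (gather 9 resin): resin=19
After 3 (gather 12 silk): resin=19 silk=12
After 4 (craft ladder): ladder=4 resin=16 silk=12
After 5 (craft glass): glass=1 ladder=4 resin=16 silk=8
After 6 (craft ladder): glass=1 ladder=8 resin=13 silk=8
After 7 (craft ladder): glass=1 ladder=12 resin=10 silk=8
After 8 (craft chain): chain=3 ladder=12 resin=10 silk=8
After 9 (craft glass): chain=3 glass=1 ladder=12 resin=10 silk=4
After 10 (gather 4 silk): chain=3 glass=1 ladder=12 resin=10 silk=8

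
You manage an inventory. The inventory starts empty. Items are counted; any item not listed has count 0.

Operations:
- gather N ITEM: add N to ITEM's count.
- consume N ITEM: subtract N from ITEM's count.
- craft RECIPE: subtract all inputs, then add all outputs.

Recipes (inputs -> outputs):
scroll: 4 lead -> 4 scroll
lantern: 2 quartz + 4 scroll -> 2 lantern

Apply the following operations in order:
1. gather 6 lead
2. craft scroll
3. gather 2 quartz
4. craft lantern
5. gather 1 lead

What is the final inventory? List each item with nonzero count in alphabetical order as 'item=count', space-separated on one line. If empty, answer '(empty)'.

After 1 (gather 6 lead): lead=6
After 2 (craft scroll): lead=2 scroll=4
After 3 (gather 2 quartz): lead=2 quartz=2 scroll=4
After 4 (craft lantern): lantern=2 lead=2
After 5 (gather 1 lead): lantern=2 lead=3

Answer: lantern=2 lead=3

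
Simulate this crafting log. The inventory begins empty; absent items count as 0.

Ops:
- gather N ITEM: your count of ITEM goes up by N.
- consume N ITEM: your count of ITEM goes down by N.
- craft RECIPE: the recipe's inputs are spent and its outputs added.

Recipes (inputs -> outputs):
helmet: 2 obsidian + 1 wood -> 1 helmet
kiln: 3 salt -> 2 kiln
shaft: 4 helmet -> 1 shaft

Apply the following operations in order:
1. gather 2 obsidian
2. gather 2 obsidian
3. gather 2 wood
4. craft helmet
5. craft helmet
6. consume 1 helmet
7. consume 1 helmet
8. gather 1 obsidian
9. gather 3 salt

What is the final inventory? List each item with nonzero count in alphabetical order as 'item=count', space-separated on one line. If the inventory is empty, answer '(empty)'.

Answer: obsidian=1 salt=3

Derivation:
After 1 (gather 2 obsidian): obsidian=2
After 2 (gather 2 obsidian): obsidian=4
After 3 (gather 2 wood): obsidian=4 wood=2
After 4 (craft helmet): helmet=1 obsidian=2 wood=1
After 5 (craft helmet): helmet=2
After 6 (consume 1 helmet): helmet=1
After 7 (consume 1 helmet): (empty)
After 8 (gather 1 obsidian): obsidian=1
After 9 (gather 3 salt): obsidian=1 salt=3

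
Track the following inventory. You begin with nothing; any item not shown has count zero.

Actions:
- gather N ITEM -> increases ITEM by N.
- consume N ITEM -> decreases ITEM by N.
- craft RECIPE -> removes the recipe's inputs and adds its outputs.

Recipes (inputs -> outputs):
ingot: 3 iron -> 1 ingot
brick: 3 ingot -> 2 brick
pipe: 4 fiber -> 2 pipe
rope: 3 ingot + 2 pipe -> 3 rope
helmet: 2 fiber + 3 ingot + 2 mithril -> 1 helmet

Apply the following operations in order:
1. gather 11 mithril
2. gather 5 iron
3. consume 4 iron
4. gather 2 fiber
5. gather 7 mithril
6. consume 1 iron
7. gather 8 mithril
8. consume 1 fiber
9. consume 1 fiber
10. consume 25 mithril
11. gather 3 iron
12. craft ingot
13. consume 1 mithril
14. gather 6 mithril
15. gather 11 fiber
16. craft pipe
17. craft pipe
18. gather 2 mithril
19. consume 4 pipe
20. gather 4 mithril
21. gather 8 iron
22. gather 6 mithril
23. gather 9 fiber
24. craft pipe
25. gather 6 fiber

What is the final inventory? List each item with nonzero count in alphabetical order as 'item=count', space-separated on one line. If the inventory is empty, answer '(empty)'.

Answer: fiber=14 ingot=1 iron=8 mithril=18 pipe=2

Derivation:
After 1 (gather 11 mithril): mithril=11
After 2 (gather 5 iron): iron=5 mithril=11
After 3 (consume 4 iron): iron=1 mithril=11
After 4 (gather 2 fiber): fiber=2 iron=1 mithril=11
After 5 (gather 7 mithril): fiber=2 iron=1 mithril=18
After 6 (consume 1 iron): fiber=2 mithril=18
After 7 (gather 8 mithril): fiber=2 mithril=26
After 8 (consume 1 fiber): fiber=1 mithril=26
After 9 (consume 1 fiber): mithril=26
After 10 (consume 25 mithril): mithril=1
After 11 (gather 3 iron): iron=3 mithril=1
After 12 (craft ingot): ingot=1 mithril=1
After 13 (consume 1 mithril): ingot=1
After 14 (gather 6 mithril): ingot=1 mithril=6
After 15 (gather 11 fiber): fiber=11 ingot=1 mithril=6
After 16 (craft pipe): fiber=7 ingot=1 mithril=6 pipe=2
After 17 (craft pipe): fiber=3 ingot=1 mithril=6 pipe=4
After 18 (gather 2 mithril): fiber=3 ingot=1 mithril=8 pipe=4
After 19 (consume 4 pipe): fiber=3 ingot=1 mithril=8
After 20 (gather 4 mithril): fiber=3 ingot=1 mithril=12
After 21 (gather 8 iron): fiber=3 ingot=1 iron=8 mithril=12
After 22 (gather 6 mithril): fiber=3 ingot=1 iron=8 mithril=18
After 23 (gather 9 fiber): fiber=12 ingot=1 iron=8 mithril=18
After 24 (craft pipe): fiber=8 ingot=1 iron=8 mithril=18 pipe=2
After 25 (gather 6 fiber): fiber=14 ingot=1 iron=8 mithril=18 pipe=2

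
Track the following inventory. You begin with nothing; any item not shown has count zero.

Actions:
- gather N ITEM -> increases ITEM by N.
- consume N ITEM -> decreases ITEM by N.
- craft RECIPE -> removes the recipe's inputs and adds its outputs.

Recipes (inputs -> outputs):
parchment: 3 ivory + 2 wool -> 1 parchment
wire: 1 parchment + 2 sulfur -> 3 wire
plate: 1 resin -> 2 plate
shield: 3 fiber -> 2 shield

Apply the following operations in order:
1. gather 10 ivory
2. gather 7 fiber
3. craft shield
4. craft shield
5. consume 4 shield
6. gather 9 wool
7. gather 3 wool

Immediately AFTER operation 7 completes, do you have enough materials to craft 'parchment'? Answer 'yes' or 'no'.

Answer: yes

Derivation:
After 1 (gather 10 ivory): ivory=10
After 2 (gather 7 fiber): fiber=7 ivory=10
After 3 (craft shield): fiber=4 ivory=10 shield=2
After 4 (craft shield): fiber=1 ivory=10 shield=4
After 5 (consume 4 shield): fiber=1 ivory=10
After 6 (gather 9 wool): fiber=1 ivory=10 wool=9
After 7 (gather 3 wool): fiber=1 ivory=10 wool=12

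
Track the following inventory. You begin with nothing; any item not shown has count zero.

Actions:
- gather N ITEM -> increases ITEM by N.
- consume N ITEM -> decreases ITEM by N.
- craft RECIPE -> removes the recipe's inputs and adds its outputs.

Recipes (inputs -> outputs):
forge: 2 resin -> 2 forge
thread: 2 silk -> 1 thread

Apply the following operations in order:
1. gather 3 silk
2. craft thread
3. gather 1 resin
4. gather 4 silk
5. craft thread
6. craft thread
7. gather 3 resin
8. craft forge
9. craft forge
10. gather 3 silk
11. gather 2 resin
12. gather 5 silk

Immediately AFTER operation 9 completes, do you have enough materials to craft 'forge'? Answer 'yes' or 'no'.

Answer: no

Derivation:
After 1 (gather 3 silk): silk=3
After 2 (craft thread): silk=1 thread=1
After 3 (gather 1 resin): resin=1 silk=1 thread=1
After 4 (gather 4 silk): resin=1 silk=5 thread=1
After 5 (craft thread): resin=1 silk=3 thread=2
After 6 (craft thread): resin=1 silk=1 thread=3
After 7 (gather 3 resin): resin=4 silk=1 thread=3
After 8 (craft forge): forge=2 resin=2 silk=1 thread=3
After 9 (craft forge): forge=4 silk=1 thread=3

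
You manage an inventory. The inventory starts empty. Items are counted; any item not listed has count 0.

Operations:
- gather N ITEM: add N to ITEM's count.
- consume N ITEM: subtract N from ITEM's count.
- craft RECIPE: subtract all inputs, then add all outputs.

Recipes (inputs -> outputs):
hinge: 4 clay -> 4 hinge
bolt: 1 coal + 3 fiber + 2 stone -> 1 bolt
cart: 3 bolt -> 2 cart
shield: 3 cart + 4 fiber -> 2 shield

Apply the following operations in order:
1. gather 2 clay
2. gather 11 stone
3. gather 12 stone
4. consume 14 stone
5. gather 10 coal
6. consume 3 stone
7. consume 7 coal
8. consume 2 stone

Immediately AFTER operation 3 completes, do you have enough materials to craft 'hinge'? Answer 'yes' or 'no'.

Answer: no

Derivation:
After 1 (gather 2 clay): clay=2
After 2 (gather 11 stone): clay=2 stone=11
After 3 (gather 12 stone): clay=2 stone=23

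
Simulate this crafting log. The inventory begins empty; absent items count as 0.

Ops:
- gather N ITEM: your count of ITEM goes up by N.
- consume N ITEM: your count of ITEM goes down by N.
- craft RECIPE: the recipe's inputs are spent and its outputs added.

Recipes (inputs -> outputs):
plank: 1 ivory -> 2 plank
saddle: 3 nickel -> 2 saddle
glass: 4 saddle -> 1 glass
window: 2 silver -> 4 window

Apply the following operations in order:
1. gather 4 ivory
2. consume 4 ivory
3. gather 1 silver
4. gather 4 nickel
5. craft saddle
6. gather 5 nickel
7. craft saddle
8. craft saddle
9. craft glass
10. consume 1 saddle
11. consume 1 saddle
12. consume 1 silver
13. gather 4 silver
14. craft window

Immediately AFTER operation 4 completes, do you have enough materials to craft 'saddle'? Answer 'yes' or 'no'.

After 1 (gather 4 ivory): ivory=4
After 2 (consume 4 ivory): (empty)
After 3 (gather 1 silver): silver=1
After 4 (gather 4 nickel): nickel=4 silver=1

Answer: yes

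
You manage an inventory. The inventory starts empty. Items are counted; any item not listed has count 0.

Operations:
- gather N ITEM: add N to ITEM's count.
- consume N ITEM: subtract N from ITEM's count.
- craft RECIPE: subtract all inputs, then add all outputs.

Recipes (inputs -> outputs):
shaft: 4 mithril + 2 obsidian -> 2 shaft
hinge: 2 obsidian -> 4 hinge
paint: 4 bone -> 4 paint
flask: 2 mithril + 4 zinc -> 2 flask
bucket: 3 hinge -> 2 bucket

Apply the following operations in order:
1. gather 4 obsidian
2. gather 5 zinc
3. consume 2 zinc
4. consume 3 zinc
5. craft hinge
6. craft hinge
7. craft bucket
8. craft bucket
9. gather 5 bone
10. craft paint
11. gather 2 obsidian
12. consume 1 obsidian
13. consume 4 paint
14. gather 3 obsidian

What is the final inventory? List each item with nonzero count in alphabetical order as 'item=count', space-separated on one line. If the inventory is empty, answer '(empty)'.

Answer: bone=1 bucket=4 hinge=2 obsidian=4

Derivation:
After 1 (gather 4 obsidian): obsidian=4
After 2 (gather 5 zinc): obsidian=4 zinc=5
After 3 (consume 2 zinc): obsidian=4 zinc=3
After 4 (consume 3 zinc): obsidian=4
After 5 (craft hinge): hinge=4 obsidian=2
After 6 (craft hinge): hinge=8
After 7 (craft bucket): bucket=2 hinge=5
After 8 (craft bucket): bucket=4 hinge=2
After 9 (gather 5 bone): bone=5 bucket=4 hinge=2
After 10 (craft paint): bone=1 bucket=4 hinge=2 paint=4
After 11 (gather 2 obsidian): bone=1 bucket=4 hinge=2 obsidian=2 paint=4
After 12 (consume 1 obsidian): bone=1 bucket=4 hinge=2 obsidian=1 paint=4
After 13 (consume 4 paint): bone=1 bucket=4 hinge=2 obsidian=1
After 14 (gather 3 obsidian): bone=1 bucket=4 hinge=2 obsidian=4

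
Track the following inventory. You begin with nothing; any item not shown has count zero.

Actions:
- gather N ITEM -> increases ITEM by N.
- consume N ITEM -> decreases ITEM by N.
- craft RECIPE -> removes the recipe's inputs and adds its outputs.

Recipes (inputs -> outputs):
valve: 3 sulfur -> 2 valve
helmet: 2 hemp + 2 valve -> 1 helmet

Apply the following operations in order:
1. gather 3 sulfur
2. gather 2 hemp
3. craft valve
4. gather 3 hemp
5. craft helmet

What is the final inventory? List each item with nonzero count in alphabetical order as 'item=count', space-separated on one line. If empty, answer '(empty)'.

Answer: helmet=1 hemp=3

Derivation:
After 1 (gather 3 sulfur): sulfur=3
After 2 (gather 2 hemp): hemp=2 sulfur=3
After 3 (craft valve): hemp=2 valve=2
After 4 (gather 3 hemp): hemp=5 valve=2
After 5 (craft helmet): helmet=1 hemp=3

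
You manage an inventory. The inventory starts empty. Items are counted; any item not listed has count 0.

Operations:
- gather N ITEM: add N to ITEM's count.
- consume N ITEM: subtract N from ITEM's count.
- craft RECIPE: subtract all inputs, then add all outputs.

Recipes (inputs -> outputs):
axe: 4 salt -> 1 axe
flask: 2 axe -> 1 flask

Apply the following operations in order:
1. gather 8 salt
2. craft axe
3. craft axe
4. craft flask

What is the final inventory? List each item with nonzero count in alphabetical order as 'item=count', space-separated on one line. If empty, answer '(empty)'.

Answer: flask=1

Derivation:
After 1 (gather 8 salt): salt=8
After 2 (craft axe): axe=1 salt=4
After 3 (craft axe): axe=2
After 4 (craft flask): flask=1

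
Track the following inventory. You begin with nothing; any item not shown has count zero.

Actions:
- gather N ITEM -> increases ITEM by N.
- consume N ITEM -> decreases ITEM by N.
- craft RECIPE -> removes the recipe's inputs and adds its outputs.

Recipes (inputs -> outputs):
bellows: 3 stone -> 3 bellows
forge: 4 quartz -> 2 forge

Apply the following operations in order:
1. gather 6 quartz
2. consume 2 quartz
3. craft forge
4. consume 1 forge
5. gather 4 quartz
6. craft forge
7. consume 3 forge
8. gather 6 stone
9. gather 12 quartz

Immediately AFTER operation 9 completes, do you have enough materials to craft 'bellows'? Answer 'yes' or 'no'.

After 1 (gather 6 quartz): quartz=6
After 2 (consume 2 quartz): quartz=4
After 3 (craft forge): forge=2
After 4 (consume 1 forge): forge=1
After 5 (gather 4 quartz): forge=1 quartz=4
After 6 (craft forge): forge=3
After 7 (consume 3 forge): (empty)
After 8 (gather 6 stone): stone=6
After 9 (gather 12 quartz): quartz=12 stone=6

Answer: yes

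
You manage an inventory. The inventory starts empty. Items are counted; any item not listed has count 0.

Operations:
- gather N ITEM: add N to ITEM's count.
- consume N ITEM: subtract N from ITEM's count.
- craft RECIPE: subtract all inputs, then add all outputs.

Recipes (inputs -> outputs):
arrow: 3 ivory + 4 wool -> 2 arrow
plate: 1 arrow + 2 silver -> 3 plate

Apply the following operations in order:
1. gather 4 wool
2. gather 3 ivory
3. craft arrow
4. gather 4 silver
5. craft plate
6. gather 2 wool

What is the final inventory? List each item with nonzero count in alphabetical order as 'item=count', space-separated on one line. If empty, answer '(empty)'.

Answer: arrow=1 plate=3 silver=2 wool=2

Derivation:
After 1 (gather 4 wool): wool=4
After 2 (gather 3 ivory): ivory=3 wool=4
After 3 (craft arrow): arrow=2
After 4 (gather 4 silver): arrow=2 silver=4
After 5 (craft plate): arrow=1 plate=3 silver=2
After 6 (gather 2 wool): arrow=1 plate=3 silver=2 wool=2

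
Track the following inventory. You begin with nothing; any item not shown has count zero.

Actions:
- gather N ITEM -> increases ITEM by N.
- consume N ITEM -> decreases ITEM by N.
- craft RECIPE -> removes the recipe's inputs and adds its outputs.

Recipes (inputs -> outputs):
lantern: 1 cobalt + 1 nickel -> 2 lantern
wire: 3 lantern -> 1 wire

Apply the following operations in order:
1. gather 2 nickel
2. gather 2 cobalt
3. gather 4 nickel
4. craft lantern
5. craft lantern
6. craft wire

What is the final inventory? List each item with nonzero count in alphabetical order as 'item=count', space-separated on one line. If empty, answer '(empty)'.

After 1 (gather 2 nickel): nickel=2
After 2 (gather 2 cobalt): cobalt=2 nickel=2
After 3 (gather 4 nickel): cobalt=2 nickel=6
After 4 (craft lantern): cobalt=1 lantern=2 nickel=5
After 5 (craft lantern): lantern=4 nickel=4
After 6 (craft wire): lantern=1 nickel=4 wire=1

Answer: lantern=1 nickel=4 wire=1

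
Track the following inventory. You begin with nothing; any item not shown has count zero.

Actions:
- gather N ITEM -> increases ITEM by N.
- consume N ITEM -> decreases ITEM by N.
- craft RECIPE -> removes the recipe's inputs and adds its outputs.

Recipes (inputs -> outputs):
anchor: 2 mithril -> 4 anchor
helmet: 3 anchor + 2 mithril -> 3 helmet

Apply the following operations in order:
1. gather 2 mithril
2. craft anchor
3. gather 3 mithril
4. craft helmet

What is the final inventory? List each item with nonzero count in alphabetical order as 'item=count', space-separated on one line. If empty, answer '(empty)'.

After 1 (gather 2 mithril): mithril=2
After 2 (craft anchor): anchor=4
After 3 (gather 3 mithril): anchor=4 mithril=3
After 4 (craft helmet): anchor=1 helmet=3 mithril=1

Answer: anchor=1 helmet=3 mithril=1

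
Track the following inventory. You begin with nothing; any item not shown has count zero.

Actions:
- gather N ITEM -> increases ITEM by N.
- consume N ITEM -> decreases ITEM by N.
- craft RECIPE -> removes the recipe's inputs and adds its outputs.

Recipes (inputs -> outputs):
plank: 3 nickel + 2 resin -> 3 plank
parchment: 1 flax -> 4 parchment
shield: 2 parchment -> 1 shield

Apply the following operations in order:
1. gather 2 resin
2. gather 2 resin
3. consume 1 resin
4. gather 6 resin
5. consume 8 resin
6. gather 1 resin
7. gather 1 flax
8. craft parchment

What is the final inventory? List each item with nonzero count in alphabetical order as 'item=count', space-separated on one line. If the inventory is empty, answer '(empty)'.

After 1 (gather 2 resin): resin=2
After 2 (gather 2 resin): resin=4
After 3 (consume 1 resin): resin=3
After 4 (gather 6 resin): resin=9
After 5 (consume 8 resin): resin=1
After 6 (gather 1 resin): resin=2
After 7 (gather 1 flax): flax=1 resin=2
After 8 (craft parchment): parchment=4 resin=2

Answer: parchment=4 resin=2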